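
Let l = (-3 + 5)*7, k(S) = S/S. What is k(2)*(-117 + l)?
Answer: -103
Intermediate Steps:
k(S) = 1
l = 14 (l = 2*7 = 14)
k(2)*(-117 + l) = 1*(-117 + 14) = 1*(-103) = -103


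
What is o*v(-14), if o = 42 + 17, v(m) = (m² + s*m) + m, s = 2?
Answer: 9086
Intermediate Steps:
v(m) = m² + 3*m (v(m) = (m² + 2*m) + m = m² + 3*m)
o = 59
o*v(-14) = 59*(-14*(3 - 14)) = 59*(-14*(-11)) = 59*154 = 9086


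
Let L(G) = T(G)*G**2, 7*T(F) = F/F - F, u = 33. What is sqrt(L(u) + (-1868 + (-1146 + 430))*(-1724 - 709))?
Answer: 2*sqrt(76953198)/7 ≈ 2506.4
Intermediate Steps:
T(F) = 1/7 - F/7 (T(F) = (F/F - F)/7 = (1 - F)/7 = 1/7 - F/7)
L(G) = G**2*(1/7 - G/7) (L(G) = (1/7 - G/7)*G**2 = G**2*(1/7 - G/7))
sqrt(L(u) + (-1868 + (-1146 + 430))*(-1724 - 709)) = sqrt((1/7)*33**2*(1 - 1*33) + (-1868 + (-1146 + 430))*(-1724 - 709)) = sqrt((1/7)*1089*(1 - 33) + (-1868 - 716)*(-2433)) = sqrt((1/7)*1089*(-32) - 2584*(-2433)) = sqrt(-34848/7 + 6286872) = sqrt(43973256/7) = 2*sqrt(76953198)/7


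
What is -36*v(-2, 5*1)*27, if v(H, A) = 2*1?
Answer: -1944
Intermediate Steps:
v(H, A) = 2
-36*v(-2, 5*1)*27 = -36*2*27 = -72*27 = -1944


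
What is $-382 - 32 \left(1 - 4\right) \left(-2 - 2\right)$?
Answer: $-766$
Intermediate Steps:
$-382 - 32 \left(1 - 4\right) \left(-2 - 2\right) = -382 - 32 \left(\left(-3\right) \left(-4\right)\right) = -382 - 32 \cdot 12 = -382 - 384 = -766$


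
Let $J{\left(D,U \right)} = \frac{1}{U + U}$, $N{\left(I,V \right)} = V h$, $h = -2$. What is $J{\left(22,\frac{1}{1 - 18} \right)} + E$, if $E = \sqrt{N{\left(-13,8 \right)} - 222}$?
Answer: $- \frac{17}{2} + i \sqrt{238} \approx -8.5 + 15.427 i$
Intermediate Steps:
$N{\left(I,V \right)} = - 2 V$ ($N{\left(I,V \right)} = V \left(-2\right) = - 2 V$)
$J{\left(D,U \right)} = \frac{1}{2 U}$
$E = i \sqrt{238}$ ($E = \sqrt{\left(-2\right) 8 - 222} = \sqrt{-16 - 222} = \sqrt{-238} = i \sqrt{238} \approx 15.427 i$)
$J{\left(22,\frac{1}{1 - 18} \right)} + E = \frac{1}{2 \frac{1}{1 - 18}} + i \sqrt{238} = \frac{1}{2 \frac{1}{-17}} + i \sqrt{238} = \frac{1}{2 \left(- \frac{1}{17}\right)} + i \sqrt{238} = \frac{1}{2} \left(-17\right) + i \sqrt{238} = - \frac{17}{2} + i \sqrt{238}$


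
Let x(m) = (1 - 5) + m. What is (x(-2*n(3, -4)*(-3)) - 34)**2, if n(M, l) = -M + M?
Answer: 1444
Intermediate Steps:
n(M, l) = 0
x(m) = -4 + m
(x(-2*n(3, -4)*(-3)) - 34)**2 = ((-4 - 2*0*(-3)) - 34)**2 = ((-4 + 0*(-3)) - 34)**2 = ((-4 + 0) - 34)**2 = (-4 - 34)**2 = (-38)**2 = 1444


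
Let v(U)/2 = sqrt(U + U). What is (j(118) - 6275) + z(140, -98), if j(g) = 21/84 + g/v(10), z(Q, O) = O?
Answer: -25491/4 + 59*sqrt(5)/10 ≈ -6359.6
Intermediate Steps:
v(U) = 2*sqrt(2)*sqrt(U) (v(U) = 2*sqrt(U + U) = 2*sqrt(2*U) = 2*(sqrt(2)*sqrt(U)) = 2*sqrt(2)*sqrt(U))
j(g) = 1/4 + g*sqrt(5)/20 (j(g) = 21/84 + g/((2*sqrt(2)*sqrt(10))) = 21*(1/84) + g/((4*sqrt(5))) = 1/4 + g*(sqrt(5)/20) = 1/4 + g*sqrt(5)/20)
(j(118) - 6275) + z(140, -98) = ((1/4 + (1/20)*118*sqrt(5)) - 6275) - 98 = ((1/4 + 59*sqrt(5)/10) - 6275) - 98 = (-25099/4 + 59*sqrt(5)/10) - 98 = -25491/4 + 59*sqrt(5)/10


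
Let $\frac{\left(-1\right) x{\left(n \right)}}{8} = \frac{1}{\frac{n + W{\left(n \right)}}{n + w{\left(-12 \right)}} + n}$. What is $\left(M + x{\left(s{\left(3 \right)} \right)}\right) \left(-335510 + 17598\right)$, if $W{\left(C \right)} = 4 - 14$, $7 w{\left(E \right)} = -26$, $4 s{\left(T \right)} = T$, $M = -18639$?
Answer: $\frac{7615191246152}{1285} \approx 5.9262 \cdot 10^{9}$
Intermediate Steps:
$s{\left(T \right)} = \frac{T}{4}$
$w{\left(E \right)} = - \frac{26}{7}$ ($w{\left(E \right)} = \frac{1}{7} \left(-26\right) = - \frac{26}{7}$)
$W{\left(C \right)} = -10$ ($W{\left(C \right)} = 4 - 14 = -10$)
$x{\left(n \right)} = - \frac{8}{n + \frac{-10 + n}{- \frac{26}{7} + n}}$ ($x{\left(n \right)} = - \frac{8}{\frac{n - 10}{n - \frac{26}{7}} + n} = - \frac{8}{\frac{-10 + n}{- \frac{26}{7} + n} + n} = - \frac{8}{n + \frac{-10 + n}{- \frac{26}{7} + n}}$)
$\left(M + x{\left(s{\left(3 \right)} \right)}\right) \left(-335510 + 17598\right) = \left(-18639 + \frac{8 \left(26 - 7 \cdot \frac{1}{4} \cdot 3\right)}{-70 - 19 \cdot \frac{1}{4} \cdot 3 + 7 \left(\frac{1}{4} \cdot 3\right)^{2}}\right) \left(-335510 + 17598\right) = \left(-18639 + \frac{8 \left(26 - \frac{21}{4}\right)}{-70 - \frac{57}{4} + 7 \left(\frac{3}{4}\right)^{2}}\right) \left(-317912\right) = \left(-18639 + \frac{8 \left(26 - \frac{21}{4}\right)}{-70 - \frac{57}{4} + 7 \cdot \frac{9}{16}}\right) \left(-317912\right) = \left(-18639 + 8 \frac{1}{-70 - \frac{57}{4} + \frac{63}{16}} \cdot \frac{83}{4}\right) \left(-317912\right) = \left(-18639 + 8 \frac{1}{- \frac{1285}{16}} \cdot \frac{83}{4}\right) \left(-317912\right) = \left(-18639 + 8 \left(- \frac{16}{1285}\right) \frac{83}{4}\right) \left(-317912\right) = \left(-18639 - \frac{2656}{1285}\right) \left(-317912\right) = \left(- \frac{23953771}{1285}\right) \left(-317912\right) = \frac{7615191246152}{1285}$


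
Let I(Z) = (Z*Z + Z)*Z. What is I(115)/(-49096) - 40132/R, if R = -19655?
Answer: -7045603707/241245470 ≈ -29.205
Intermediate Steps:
I(Z) = Z*(Z + Z²) (I(Z) = (Z² + Z)*Z = (Z + Z²)*Z = Z*(Z + Z²))
I(115)/(-49096) - 40132/R = (115²*(1 + 115))/(-49096) - 40132/(-19655) = (13225*116)*(-1/49096) - 40132*(-1/19655) = 1534100*(-1/49096) + 40132/19655 = -383525/12274 + 40132/19655 = -7045603707/241245470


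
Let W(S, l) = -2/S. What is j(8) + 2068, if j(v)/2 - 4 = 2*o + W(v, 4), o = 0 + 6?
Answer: 4199/2 ≈ 2099.5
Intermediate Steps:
o = 6
j(v) = 32 - 4/v (j(v) = 8 + 2*(2*6 - 2/v) = 8 + 2*(12 - 2/v) = 8 + (24 - 4/v) = 32 - 4/v)
j(8) + 2068 = (32 - 4/8) + 2068 = (32 - 4*⅛) + 2068 = (32 - ½) + 2068 = 63/2 + 2068 = 4199/2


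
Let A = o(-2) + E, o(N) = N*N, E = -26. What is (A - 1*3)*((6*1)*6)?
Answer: -900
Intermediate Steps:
o(N) = N²
A = -22 (A = (-2)² - 26 = 4 - 26 = -22)
(A - 1*3)*((6*1)*6) = (-22 - 1*3)*((6*1)*6) = (-22 - 3)*(6*6) = -25*36 = -900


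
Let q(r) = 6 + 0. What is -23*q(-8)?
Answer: -138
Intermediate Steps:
q(r) = 6
-23*q(-8) = -23*6 = -138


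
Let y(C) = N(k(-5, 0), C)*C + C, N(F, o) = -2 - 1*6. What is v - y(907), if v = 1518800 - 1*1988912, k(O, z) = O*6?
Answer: -463763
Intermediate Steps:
k(O, z) = 6*O
v = -470112 (v = 1518800 - 1988912 = -470112)
N(F, o) = -8 (N(F, o) = -2 - 6 = -8)
y(C) = -7*C (y(C) = -8*C + C = -7*C)
v - y(907) = -470112 - (-7)*907 = -470112 - 1*(-6349) = -470112 + 6349 = -463763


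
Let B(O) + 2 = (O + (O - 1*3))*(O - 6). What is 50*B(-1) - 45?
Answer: 1605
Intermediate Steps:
B(O) = -2 + (-6 + O)*(-3 + 2*O) (B(O) = -2 + (O + (O - 1*3))*(O - 6) = -2 + (O + (O - 3))*(-6 + O) = -2 + (O + (-3 + O))*(-6 + O) = -2 + (-3 + 2*O)*(-6 + O) = -2 + (-6 + O)*(-3 + 2*O))
50*B(-1) - 45 = 50*(16 - 15*(-1) + 2*(-1)²) - 45 = 50*(16 + 15 + 2*1) - 45 = 50*(16 + 15 + 2) - 45 = 50*33 - 45 = 1650 - 45 = 1605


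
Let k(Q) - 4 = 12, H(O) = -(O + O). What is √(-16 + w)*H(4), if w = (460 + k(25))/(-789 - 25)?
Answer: -120*I*√12210/407 ≈ -32.58*I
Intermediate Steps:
H(O) = -2*O
k(Q) = 16 (k(Q) = 4 + 12 = 16)
w = -238/407 (w = (460 + 16)/(-789 - 25) = 476/(-814) = 476*(-1/814) = -238/407 ≈ -0.58477)
√(-16 + w)*H(4) = √(-16 - 238/407)*(-2*4) = √(-6750/407)*(-8) = (15*I*√12210/407)*(-8) = -120*I*√12210/407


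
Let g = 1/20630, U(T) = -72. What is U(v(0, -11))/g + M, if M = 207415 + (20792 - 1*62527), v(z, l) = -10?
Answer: -1319680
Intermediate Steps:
g = 1/20630 ≈ 4.8473e-5
M = 165680 (M = 207415 + (20792 - 62527) = 207415 - 41735 = 165680)
U(v(0, -11))/g + M = -72/1/20630 + 165680 = -72*20630 + 165680 = -1485360 + 165680 = -1319680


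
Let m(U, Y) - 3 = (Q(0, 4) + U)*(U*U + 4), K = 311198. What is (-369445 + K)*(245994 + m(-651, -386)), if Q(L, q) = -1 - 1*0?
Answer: 16080532545161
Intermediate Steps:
Q(L, q) = -1 (Q(L, q) = -1 + 0 = -1)
m(U, Y) = 3 + (-1 + U)*(4 + U**2) (m(U, Y) = 3 + (-1 + U)*(U*U + 4) = 3 + (-1 + U)*(U**2 + 4) = 3 + (-1 + U)*(4 + U**2))
(-369445 + K)*(245994 + m(-651, -386)) = (-369445 + 311198)*(245994 + (-1 + (-651)**3 - 1*(-651)**2 + 4*(-651))) = -58247*(245994 + (-1 - 275894451 - 1*423801 - 2604)) = -58247*(245994 + (-1 - 275894451 - 423801 - 2604)) = -58247*(245994 - 276320857) = -58247*(-276074863) = 16080532545161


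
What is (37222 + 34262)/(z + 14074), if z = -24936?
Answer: -35742/5431 ≈ -6.5811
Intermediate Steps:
(37222 + 34262)/(z + 14074) = (37222 + 34262)/(-24936 + 14074) = 71484/(-10862) = 71484*(-1/10862) = -35742/5431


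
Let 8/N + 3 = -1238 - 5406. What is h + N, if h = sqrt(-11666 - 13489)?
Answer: -8/6647 + 3*I*sqrt(2795) ≈ -0.0012036 + 158.6*I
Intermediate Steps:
N = -8/6647 (N = 8/(-3 + (-1238 - 5406)) = 8/(-3 - 6644) = 8/(-6647) = 8*(-1/6647) = -8/6647 ≈ -0.0012036)
h = 3*I*sqrt(2795) (h = sqrt(-25155) = 3*I*sqrt(2795) ≈ 158.6*I)
h + N = 3*I*sqrt(2795) - 8/6647 = -8/6647 + 3*I*sqrt(2795)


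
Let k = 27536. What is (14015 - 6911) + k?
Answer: 34640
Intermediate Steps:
(14015 - 6911) + k = (14015 - 6911) + 27536 = 7104 + 27536 = 34640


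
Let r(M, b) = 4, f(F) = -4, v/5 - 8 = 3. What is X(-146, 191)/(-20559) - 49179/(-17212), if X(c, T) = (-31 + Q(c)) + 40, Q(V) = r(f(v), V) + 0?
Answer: 77757485/27220116 ≈ 2.8566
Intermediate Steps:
v = 55 (v = 40 + 5*3 = 40 + 15 = 55)
Q(V) = 4 (Q(V) = 4 + 0 = 4)
X(c, T) = 13 (X(c, T) = (-31 + 4) + 40 = -27 + 40 = 13)
X(-146, 191)/(-20559) - 49179/(-17212) = 13/(-20559) - 49179/(-17212) = 13*(-1/20559) - 49179*(-1/17212) = -13/20559 + 3783/1324 = 77757485/27220116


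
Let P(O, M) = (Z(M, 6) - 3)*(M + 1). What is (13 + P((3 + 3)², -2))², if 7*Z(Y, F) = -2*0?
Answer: 256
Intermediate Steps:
Z(Y, F) = 0 (Z(Y, F) = (-2*0)/7 = (⅐)*0 = 0)
P(O, M) = -3 - 3*M (P(O, M) = (0 - 3)*(M + 1) = -3*(1 + M) = -3 - 3*M)
(13 + P((3 + 3)², -2))² = (13 + (-3 - 3*(-2)))² = (13 + (-3 + 6))² = (13 + 3)² = 16² = 256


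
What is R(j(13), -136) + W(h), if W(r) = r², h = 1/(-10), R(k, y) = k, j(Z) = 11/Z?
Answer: 1113/1300 ≈ 0.85615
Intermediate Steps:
h = -⅒ ≈ -0.10000
R(j(13), -136) + W(h) = 11/13 + (-⅒)² = 11*(1/13) + 1/100 = 11/13 + 1/100 = 1113/1300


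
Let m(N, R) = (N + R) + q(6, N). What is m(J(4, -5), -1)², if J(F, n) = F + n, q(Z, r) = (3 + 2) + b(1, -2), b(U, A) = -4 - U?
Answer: 4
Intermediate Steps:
q(Z, r) = 0 (q(Z, r) = (3 + 2) + (-4 - 1*1) = 5 + (-4 - 1) = 5 - 5 = 0)
m(N, R) = N + R (m(N, R) = (N + R) + 0 = N + R)
m(J(4, -5), -1)² = ((4 - 5) - 1)² = (-1 - 1)² = (-2)² = 4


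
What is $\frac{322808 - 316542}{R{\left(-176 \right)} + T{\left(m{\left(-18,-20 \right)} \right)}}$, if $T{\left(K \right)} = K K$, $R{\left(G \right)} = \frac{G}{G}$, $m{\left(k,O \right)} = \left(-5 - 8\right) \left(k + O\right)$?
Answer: $\frac{6266}{244037} \approx 0.025676$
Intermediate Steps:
$m{\left(k,O \right)} = - 13 O - 13 k$ ($m{\left(k,O \right)} = - 13 \left(O + k\right) = - 13 O - 13 k$)
$R{\left(G \right)} = 1$
$T{\left(K \right)} = K^{2}$
$\frac{322808 - 316542}{R{\left(-176 \right)} + T{\left(m{\left(-18,-20 \right)} \right)}} = \frac{322808 - 316542}{1 + \left(\left(-13\right) \left(-20\right) - -234\right)^{2}} = \frac{6266}{1 + \left(260 + 234\right)^{2}} = \frac{6266}{1 + 494^{2}} = \frac{6266}{1 + 244036} = \frac{6266}{244037}$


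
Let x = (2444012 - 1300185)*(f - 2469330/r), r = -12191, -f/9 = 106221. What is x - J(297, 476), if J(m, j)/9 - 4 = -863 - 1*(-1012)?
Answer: -13327863721008570/12191 ≈ -1.0933e+12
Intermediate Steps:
f = -955989 (f = -9*106221 = -955989)
J(m, j) = 1377 (J(m, j) = 36 + 9*(-863 - 1*(-1012)) = 36 + 9*(-863 + 1012) = 36 + 9*149 = 36 + 1341 = 1377)
x = -13327863704221563/12191 (x = (2444012 - 1300185)*(-955989 - 2469330/(-12191)) = 1143827*(-955989 - 2469330*(-1/12191)) = 1143827*(-955989 + 2469330/12191) = 1143827*(-11651992569/12191) = -13327863704221563/12191 ≈ -1.0933e+12)
x - J(297, 476) = -13327863704221563/12191 - 1*1377 = -13327863704221563/12191 - 1377 = -13327863721008570/12191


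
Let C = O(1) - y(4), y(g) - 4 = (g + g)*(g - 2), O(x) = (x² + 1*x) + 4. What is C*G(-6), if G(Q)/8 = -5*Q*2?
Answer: -6720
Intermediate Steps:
O(x) = 4 + x + x² (O(x) = (x² + x) + 4 = (x + x²) + 4 = 4 + x + x²)
G(Q) = -80*Q (G(Q) = 8*(-5*Q*2) = 8*(-10*Q) = -80*Q)
y(g) = 4 + 2*g*(-2 + g) (y(g) = 4 + (g + g)*(g - 2) = 4 + (2*g)*(-2 + g) = 4 + 2*g*(-2 + g))
C = -14 (C = (4 + 1 + 1²) - (4 - 4*4 + 2*4²) = (4 + 1 + 1) - (4 - 16 + 2*16) = 6 - (4 - 16 + 32) = 6 - 1*20 = 6 - 20 = -14)
C*G(-6) = -(-1120)*(-6) = -14*480 = -6720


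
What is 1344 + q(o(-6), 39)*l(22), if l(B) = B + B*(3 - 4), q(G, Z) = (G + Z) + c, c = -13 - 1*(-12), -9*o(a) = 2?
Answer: 1344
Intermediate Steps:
o(a) = -2/9 (o(a) = -⅑*2 = -2/9)
c = -1 (c = -13 + 12 = -1)
q(G, Z) = -1 + G + Z (q(G, Z) = (G + Z) - 1 = -1 + G + Z)
l(B) = 0 (l(B) = B + B*(-1) = B - B = 0)
1344 + q(o(-6), 39)*l(22) = 1344 + (-1 - 2/9 + 39)*0 = 1344 + (340/9)*0 = 1344 + 0 = 1344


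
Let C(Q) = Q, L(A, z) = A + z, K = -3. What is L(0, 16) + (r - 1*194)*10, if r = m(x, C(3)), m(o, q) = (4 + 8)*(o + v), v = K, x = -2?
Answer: -2524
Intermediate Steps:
v = -3
m(o, q) = -36 + 12*o (m(o, q) = (4 + 8)*(o - 3) = 12*(-3 + o) = -36 + 12*o)
r = -60 (r = -36 + 12*(-2) = -36 - 24 = -60)
L(0, 16) + (r - 1*194)*10 = (0 + 16) + (-60 - 1*194)*10 = 16 + (-60 - 194)*10 = 16 - 254*10 = 16 - 2540 = -2524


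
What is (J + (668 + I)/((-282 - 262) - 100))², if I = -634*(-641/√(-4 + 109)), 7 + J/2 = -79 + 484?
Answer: 6921386351629/10886820 - 8668993611*√105/907235 ≈ 5.3785e+5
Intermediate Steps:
J = 796 (J = -14 + 2*(-79 + 484) = -14 + 2*405 = -14 + 810 = 796)
I = 406394*√105/105 (I = -634*(-641*√105/105) = -(-406394)*√105/105 = 406394*√105/105 ≈ 39660.)
(J + (668 + I)/((-282 - 262) - 100))² = (796 + (668 + 406394*√105/105)/((-282 - 262) - 100))² = (796 + (668 + 406394*√105/105)/(-544 - 100))² = (796 + (668 + 406394*√105/105)/(-644))² = (796 + (668 + 406394*√105/105)*(-1/644))² = (796 + (-167/161 - 203197*√105/33810))² = (127989/161 - 203197*√105/33810)²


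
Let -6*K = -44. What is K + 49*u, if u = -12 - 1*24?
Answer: -5270/3 ≈ -1756.7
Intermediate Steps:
K = 22/3 (K = -1/6*(-44) = 22/3 ≈ 7.3333)
u = -36 (u = -12 - 24 = -36)
K + 49*u = 22/3 + 49*(-36) = 22/3 - 1764 = -5270/3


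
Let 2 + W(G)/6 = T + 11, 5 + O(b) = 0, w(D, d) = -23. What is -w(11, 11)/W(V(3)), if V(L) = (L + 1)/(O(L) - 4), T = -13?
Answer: -23/24 ≈ -0.95833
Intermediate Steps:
O(b) = -5 (O(b) = -5 + 0 = -5)
V(L) = -⅑ - L/9 (V(L) = (L + 1)/(-5 - 4) = (1 + L)/(-9) = (1 + L)*(-⅑) = -⅑ - L/9)
W(G) = -24 (W(G) = -12 + 6*(-13 + 11) = -12 + 6*(-2) = -12 - 12 = -24)
-w(11, 11)/W(V(3)) = -(-23)/(-24) = -(-23)*(-1)/24 = -1*23/24 = -23/24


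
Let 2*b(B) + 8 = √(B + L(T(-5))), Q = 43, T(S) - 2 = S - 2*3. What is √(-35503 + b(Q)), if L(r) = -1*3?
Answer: √(-35507 + √10) ≈ 188.42*I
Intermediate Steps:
T(S) = -4 + S (T(S) = 2 + (S - 2*3) = 2 + (S - 6) = 2 + (-6 + S) = -4 + S)
L(r) = -3
b(B) = -4 + √(-3 + B)/2 (b(B) = -4 + √(B - 3)/2 = -4 + √(-3 + B)/2)
√(-35503 + b(Q)) = √(-35503 + (-4 + √(-3 + 43)/2)) = √(-35503 + (-4 + √40/2)) = √(-35503 + (-4 + (2*√10)/2)) = √(-35503 + (-4 + √10)) = √(-35507 + √10)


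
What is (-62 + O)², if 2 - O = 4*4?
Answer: 5776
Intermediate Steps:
O = -14 (O = 2 - 4*4 = 2 - 1*16 = 2 - 16 = -14)
(-62 + O)² = (-62 - 14)² = (-76)² = 5776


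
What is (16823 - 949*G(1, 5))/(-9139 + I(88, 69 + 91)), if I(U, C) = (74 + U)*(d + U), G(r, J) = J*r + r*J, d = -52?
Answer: -7333/3307 ≈ -2.2174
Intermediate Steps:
G(r, J) = 2*J*r (G(r, J) = J*r + J*r = 2*J*r)
I(U, C) = (-52 + U)*(74 + U) (I(U, C) = (74 + U)*(-52 + U) = (-52 + U)*(74 + U))
(16823 - 949*G(1, 5))/(-9139 + I(88, 69 + 91)) = (16823 - 1898*5)/(-9139 + (-3848 + 88**2 + 22*88)) = (16823 - 949*10)/(-9139 + (-3848 + 7744 + 1936)) = (16823 - 9490)/(-9139 + 5832) = 7333/(-3307) = 7333*(-1/3307) = -7333/3307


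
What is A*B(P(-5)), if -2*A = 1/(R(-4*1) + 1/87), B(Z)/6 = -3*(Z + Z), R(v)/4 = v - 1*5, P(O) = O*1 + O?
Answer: 15660/3131 ≈ 5.0016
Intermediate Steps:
P(O) = 2*O (P(O) = O + O = 2*O)
R(v) = -20 + 4*v (R(v) = 4*(v - 1*5) = 4*(v - 5) = 4*(-5 + v) = -20 + 4*v)
B(Z) = -36*Z (B(Z) = 6*(-3*(Z + Z)) = 6*(-6*Z) = -36*Z)
A = 87/6262 (A = -1/(2*((-20 + 4*(-4*1)) + 1/87)) = -1/(2*((-20 + 4*(-4)) + 1/87)) = -1/(2*((-20 - 16) + 1/87)) = -1/(2*(-36 + 1/87)) = -1/(2*(-3131/87)) = -½*(-87/3131) = 87/6262 ≈ 0.013893)
A*B(P(-5)) = 87*(-72*(-5))/6262 = 87*(-36*(-10))/6262 = (87/6262)*360 = 15660/3131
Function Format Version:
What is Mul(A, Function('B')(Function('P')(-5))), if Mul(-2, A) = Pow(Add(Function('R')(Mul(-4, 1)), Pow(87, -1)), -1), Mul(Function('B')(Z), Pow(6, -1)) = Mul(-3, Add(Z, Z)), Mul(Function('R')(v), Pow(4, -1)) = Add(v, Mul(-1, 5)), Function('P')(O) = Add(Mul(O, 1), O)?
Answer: Rational(15660, 3131) ≈ 5.0016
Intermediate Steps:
Function('P')(O) = Mul(2, O) (Function('P')(O) = Add(O, O) = Mul(2, O))
Function('R')(v) = Add(-20, Mul(4, v)) (Function('R')(v) = Mul(4, Add(v, Mul(-1, 5))) = Mul(4, Add(v, -5)) = Mul(4, Add(-5, v)) = Add(-20, Mul(4, v)))
Function('B')(Z) = Mul(-36, Z) (Function('B')(Z) = Mul(6, Mul(-3, Add(Z, Z))) = Mul(6, Mul(-3, Mul(2, Z))) = Mul(6, Mul(-6, Z)) = Mul(-36, Z))
A = Rational(87, 6262) (A = Mul(Rational(-1, 2), Pow(Add(Add(-20, Mul(4, Mul(-4, 1))), Pow(87, -1)), -1)) = Mul(Rational(-1, 2), Pow(Add(Add(-20, Mul(4, -4)), Rational(1, 87)), -1)) = Mul(Rational(-1, 2), Pow(Add(Add(-20, -16), Rational(1, 87)), -1)) = Mul(Rational(-1, 2), Pow(Add(-36, Rational(1, 87)), -1)) = Mul(Rational(-1, 2), Pow(Rational(-3131, 87), -1)) = Mul(Rational(-1, 2), Rational(-87, 3131)) = Rational(87, 6262) ≈ 0.013893)
Mul(A, Function('B')(Function('P')(-5))) = Mul(Rational(87, 6262), Mul(-36, Mul(2, -5))) = Mul(Rational(87, 6262), Mul(-36, -10)) = Mul(Rational(87, 6262), 360) = Rational(15660, 3131)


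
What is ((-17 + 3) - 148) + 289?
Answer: 127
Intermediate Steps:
((-17 + 3) - 148) + 289 = (-14 - 148) + 289 = -162 + 289 = 127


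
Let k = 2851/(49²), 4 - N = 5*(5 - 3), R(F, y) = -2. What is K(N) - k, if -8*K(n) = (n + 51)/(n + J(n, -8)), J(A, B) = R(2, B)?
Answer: -74419/153664 ≈ -0.48430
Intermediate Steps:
J(A, B) = -2
N = -6 (N = 4 - 5*(5 - 3) = 4 - 5*2 = 4 - 1*10 = 4 - 10 = -6)
K(n) = -(51 + n)/(8*(-2 + n)) (K(n) = -(n + 51)/(8*(n - 2)) = -(51 + n)/(8*(-2 + n)))
k = 2851/2401 ≈ 1.1874
K(N) - k = (-51 - 1*(-6))/(8*(-2 - 6)) - 1*2851/2401 = (⅛)*(-51 + 6)/(-8) - 2851/2401 = (⅛)*(-⅛)*(-45) - 2851/2401 = 45/64 - 2851/2401 = -74419/153664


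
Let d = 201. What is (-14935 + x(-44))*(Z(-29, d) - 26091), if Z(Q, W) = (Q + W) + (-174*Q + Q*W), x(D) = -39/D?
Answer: 8772955451/22 ≈ 3.9877e+8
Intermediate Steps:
Z(Q, W) = W - 173*Q + Q*W
(-14935 + x(-44))*(Z(-29, d) - 26091) = (-14935 - 39/(-44))*((201 - 173*(-29) - 29*201) - 26091) = (-14935 - 39*(-1/44))*((201 + 5017 - 5829) - 26091) = (-14935 + 39/44)*(-611 - 26091) = -657101/44*(-26702) = 8772955451/22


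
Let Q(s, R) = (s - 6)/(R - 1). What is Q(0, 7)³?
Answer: -1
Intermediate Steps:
Q(s, R) = (-6 + s)/(-1 + R)
Q(0, 7)³ = ((-6 + 0)/(-1 + 7))³ = (-6/6)³ = ((⅙)*(-6))³ = (-1)³ = -1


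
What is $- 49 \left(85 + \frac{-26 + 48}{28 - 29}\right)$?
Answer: $-3087$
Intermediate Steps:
$- 49 \left(85 + \frac{-26 + 48}{28 - 29}\right) = - 49 \left(85 + \frac{22}{-1}\right) = - 49 \left(85 + 22 \left(-1\right)\right) = - 49 \left(85 - 22\right) = \left(-49\right) 63 = -3087$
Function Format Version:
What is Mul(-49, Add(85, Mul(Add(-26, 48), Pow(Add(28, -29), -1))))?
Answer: -3087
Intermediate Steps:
Mul(-49, Add(85, Mul(Add(-26, 48), Pow(Add(28, -29), -1)))) = Mul(-49, Add(85, Mul(22, Pow(-1, -1)))) = Mul(-49, Add(85, Mul(22, -1))) = Mul(-49, Add(85, -22)) = Mul(-49, 63) = -3087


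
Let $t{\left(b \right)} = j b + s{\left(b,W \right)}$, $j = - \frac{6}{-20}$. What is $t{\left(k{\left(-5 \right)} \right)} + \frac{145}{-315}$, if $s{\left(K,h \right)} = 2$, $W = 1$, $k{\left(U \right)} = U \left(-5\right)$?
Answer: $\frac{1139}{126} \approx 9.0397$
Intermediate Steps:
$k{\left(U \right)} = - 5 U$
$j = \frac{3}{10}$ ($j = \left(-6\right) \left(- \frac{1}{20}\right) = \frac{3}{10} \approx 0.3$)
$t{\left(b \right)} = 2 + \frac{3 b}{10}$ ($t{\left(b \right)} = \frac{3 b}{10} + 2 = 2 + \frac{3 b}{10}$)
$t{\left(k{\left(-5 \right)} \right)} + \frac{145}{-315} = \left(2 + \frac{3 \left(\left(-5\right) \left(-5\right)\right)}{10}\right) + \frac{145}{-315} = \left(2 + \frac{3}{10} \cdot 25\right) + 145 \left(- \frac{1}{315}\right) = \left(2 + \frac{15}{2}\right) - \frac{29}{63} = \frac{19}{2} - \frac{29}{63} = \frac{1139}{126}$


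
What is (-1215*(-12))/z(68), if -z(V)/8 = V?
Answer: -3645/136 ≈ -26.801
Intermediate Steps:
z(V) = -8*V
(-1215*(-12))/z(68) = (-1215*(-12))/((-8*68)) = 14580/(-544) = 14580*(-1/544) = -3645/136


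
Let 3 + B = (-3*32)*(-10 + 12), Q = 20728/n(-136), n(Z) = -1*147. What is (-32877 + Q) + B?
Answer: -4882312/147 ≈ -33213.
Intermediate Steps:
n(Z) = -147
Q = -20728/147 (Q = 20728/(-147) = 20728*(-1/147) = -20728/147 ≈ -141.01)
B = -195 (B = -3 + (-3*32)*(-10 + 12) = -3 - 96*2 = -3 - 192 = -195)
(-32877 + Q) + B = (-32877 - 20728/147) - 195 = -4853647/147 - 195 = -4882312/147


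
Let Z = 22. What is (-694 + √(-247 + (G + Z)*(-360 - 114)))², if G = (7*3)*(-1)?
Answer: (694 - I*√721)² ≈ 4.8092e+5 - 37270.0*I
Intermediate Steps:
G = -21 (G = 21*(-1) = -21)
(-694 + √(-247 + (G + Z)*(-360 - 114)))² = (-694 + √(-247 + (-21 + 22)*(-360 - 114)))² = (-694 + √(-247 + 1*(-474)))² = (-694 + √(-247 - 474))² = (-694 + √(-721))² = (-694 + I*√721)²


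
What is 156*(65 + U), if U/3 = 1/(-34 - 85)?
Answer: 1206192/119 ≈ 10136.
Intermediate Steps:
U = -3/119 (U = 3/(-34 - 85) = 3/(-119) = 3*(-1/119) = -3/119 ≈ -0.025210)
156*(65 + U) = 156*(65 - 3/119) = 156*(7732/119) = 1206192/119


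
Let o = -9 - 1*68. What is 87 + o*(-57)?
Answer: 4476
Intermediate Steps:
o = -77 (o = -9 - 68 = -77)
87 + o*(-57) = 87 - 77*(-57) = 87 + 4389 = 4476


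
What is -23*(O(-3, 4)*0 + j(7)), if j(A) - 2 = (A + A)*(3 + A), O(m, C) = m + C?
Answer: -3266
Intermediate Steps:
O(m, C) = C + m
j(A) = 2 + 2*A*(3 + A) (j(A) = 2 + (A + A)*(3 + A) = 2 + (2*A)*(3 + A) = 2 + 2*A*(3 + A))
-23*(O(-3, 4)*0 + j(7)) = -23*((4 - 3)*0 + (2 + 2*7**2 + 6*7)) = -23*(1*0 + (2 + 2*49 + 42)) = -23*(0 + (2 + 98 + 42)) = -23*(0 + 142) = -23*142 = -3266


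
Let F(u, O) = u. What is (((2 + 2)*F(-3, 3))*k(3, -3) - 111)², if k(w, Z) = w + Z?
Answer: 12321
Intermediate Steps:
k(w, Z) = Z + w
(((2 + 2)*F(-3, 3))*k(3, -3) - 111)² = (((2 + 2)*(-3))*(-3 + 3) - 111)² = ((4*(-3))*0 - 111)² = (-12*0 - 111)² = (0 - 111)² = (-111)² = 12321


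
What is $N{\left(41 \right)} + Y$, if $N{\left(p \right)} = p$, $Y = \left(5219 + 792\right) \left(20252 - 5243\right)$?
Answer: $90219140$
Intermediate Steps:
$Y = 90219099$ ($Y = 6011 \cdot 15009 = 90219099$)
$N{\left(41 \right)} + Y = 41 + 90219099 = 90219140$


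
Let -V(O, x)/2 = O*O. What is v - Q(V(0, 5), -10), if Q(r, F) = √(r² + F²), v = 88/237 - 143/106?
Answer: -275783/25122 ≈ -10.978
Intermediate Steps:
V(O, x) = -2*O² (V(O, x) = -2*O*O = -2*O²)
v = -24563/25122 (v = 88*(1/237) - 143*1/106 = 88/237 - 143/106 = -24563/25122 ≈ -0.97775)
Q(r, F) = √(F² + r²)
v - Q(V(0, 5), -10) = -24563/25122 - √((-10)² + (-2*0²)²) = -24563/25122 - √(100 + (-2*0)²) = -24563/25122 - √(100 + 0²) = -24563/25122 - √(100 + 0) = -24563/25122 - √100 = -24563/25122 - 1*10 = -24563/25122 - 10 = -275783/25122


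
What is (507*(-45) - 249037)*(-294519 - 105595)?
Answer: 108771791128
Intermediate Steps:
(507*(-45) - 249037)*(-294519 - 105595) = (-22815 - 249037)*(-400114) = -271852*(-400114) = 108771791128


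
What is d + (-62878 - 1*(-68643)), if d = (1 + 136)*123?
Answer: 22616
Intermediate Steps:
d = 16851 (d = 137*123 = 16851)
d + (-62878 - 1*(-68643)) = 16851 + (-62878 - 1*(-68643)) = 16851 + (-62878 + 68643) = 16851 + 5765 = 22616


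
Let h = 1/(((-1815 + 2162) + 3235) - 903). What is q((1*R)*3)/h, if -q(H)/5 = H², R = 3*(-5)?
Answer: -27124875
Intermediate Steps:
R = -15
q(H) = -5*H²
h = 1/2679 (h = 1/((347 + 3235) - 903) = 1/(3582 - 903) = 1/2679 ≈ 0.00037327)
q((1*R)*3)/h = (-5*((1*(-15))*3)²)/(1/2679) = -5*(-15*3)²*2679 = -5*(-45)²*2679 = -5*2025*2679 = -10125*2679 = -27124875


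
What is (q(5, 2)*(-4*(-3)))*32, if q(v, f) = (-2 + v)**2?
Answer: 3456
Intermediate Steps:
(q(5, 2)*(-4*(-3)))*32 = ((-2 + 5)**2*(-4*(-3)))*32 = (3**2*12)*32 = (9*12)*32 = 108*32 = 3456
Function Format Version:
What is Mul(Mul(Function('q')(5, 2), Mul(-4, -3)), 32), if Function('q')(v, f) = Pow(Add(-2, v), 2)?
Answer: 3456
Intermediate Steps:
Mul(Mul(Function('q')(5, 2), Mul(-4, -3)), 32) = Mul(Mul(Pow(Add(-2, 5), 2), Mul(-4, -3)), 32) = Mul(Mul(Pow(3, 2), 12), 32) = Mul(Mul(9, 12), 32) = Mul(108, 32) = 3456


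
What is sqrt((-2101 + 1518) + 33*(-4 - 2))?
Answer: I*sqrt(781) ≈ 27.946*I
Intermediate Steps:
sqrt((-2101 + 1518) + 33*(-4 - 2)) = sqrt(-583 + 33*(-6)) = sqrt(-583 - 198) = sqrt(-781) = I*sqrt(781)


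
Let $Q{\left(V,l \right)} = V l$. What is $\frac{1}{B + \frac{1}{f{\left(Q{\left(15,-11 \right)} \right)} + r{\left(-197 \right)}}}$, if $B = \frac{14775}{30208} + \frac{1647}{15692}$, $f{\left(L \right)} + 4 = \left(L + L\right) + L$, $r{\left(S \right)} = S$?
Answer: $\frac{10310020608}{6110027555} \approx 1.6874$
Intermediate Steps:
$f{\left(L \right)} = -4 + 3 L$ ($f{\left(L \right)} = -4 + \left(\left(L + L\right) + L\right) = -4 + \left(2 L + L\right) = -4 + 3 L$)
$B = \frac{70400469}{118505984}$ ($B = 14775 \cdot \frac{1}{30208} + 1647 \cdot \frac{1}{15692} = \frac{14775}{30208} + \frac{1647}{15692} = \frac{70400469}{118505984} \approx 0.59407$)
$\frac{1}{B + \frac{1}{f{\left(Q{\left(15,-11 \right)} \right)} + r{\left(-197 \right)}}} = \frac{1}{\frac{70400469}{118505984} + \frac{1}{\left(-4 + 3 \cdot 15 \left(-11\right)\right) - 197}} = \frac{1}{\frac{70400469}{118505984} + \frac{1}{\left(-4 + 3 \left(-165\right)\right) - 197}} = \frac{1}{\frac{70400469}{118505984} + \frac{1}{\left(-4 - 495\right) - 197}} = \frac{1}{\frac{70400469}{118505984} + \frac{1}{-499 - 197}} = \frac{1}{\frac{70400469}{118505984} + \frac{1}{-696}} = \frac{1}{\frac{70400469}{118505984} - \frac{1}{696}} = \frac{1}{\frac{6110027555}{10310020608}} = \frac{10310020608}{6110027555}$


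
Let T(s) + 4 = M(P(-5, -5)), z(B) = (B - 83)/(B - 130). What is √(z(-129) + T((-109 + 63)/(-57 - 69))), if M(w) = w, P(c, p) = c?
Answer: I*√548821/259 ≈ 2.8603*I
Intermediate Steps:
z(B) = (-83 + B)/(-130 + B)
T(s) = -9 (T(s) = -4 - 5 = -9)
√(z(-129) + T((-109 + 63)/(-57 - 69))) = √((-83 - 129)/(-130 - 129) - 9) = √(-212/(-259) - 9) = √(-1/259*(-212) - 9) = √(212/259 - 9) = √(-2119/259) = I*√548821/259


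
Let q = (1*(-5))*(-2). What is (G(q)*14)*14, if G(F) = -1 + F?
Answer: 1764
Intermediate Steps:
q = 10 (q = -5*(-2) = 10)
(G(q)*14)*14 = ((-1 + 10)*14)*14 = (9*14)*14 = 126*14 = 1764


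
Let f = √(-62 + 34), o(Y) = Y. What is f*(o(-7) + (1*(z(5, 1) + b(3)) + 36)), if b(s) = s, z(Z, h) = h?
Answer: 66*I*√7 ≈ 174.62*I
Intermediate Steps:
f = 2*I*√7 (f = √(-28) = 2*I*√7 ≈ 5.2915*I)
f*(o(-7) + (1*(z(5, 1) + b(3)) + 36)) = (2*I*√7)*(-7 + (1*(1 + 3) + 36)) = (2*I*√7)*(-7 + (1*4 + 36)) = (2*I*√7)*(-7 + (4 + 36)) = (2*I*√7)*(-7 + 40) = (2*I*√7)*33 = 66*I*√7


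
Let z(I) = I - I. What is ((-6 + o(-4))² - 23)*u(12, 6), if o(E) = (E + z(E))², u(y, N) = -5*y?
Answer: -4620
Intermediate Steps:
z(I) = 0
o(E) = E² (o(E) = (E + 0)² = E²)
((-6 + o(-4))² - 23)*u(12, 6) = ((-6 + (-4)²)² - 23)*(-5*12) = ((-6 + 16)² - 23)*(-60) = (10² - 23)*(-60) = (100 - 23)*(-60) = 77*(-60) = -4620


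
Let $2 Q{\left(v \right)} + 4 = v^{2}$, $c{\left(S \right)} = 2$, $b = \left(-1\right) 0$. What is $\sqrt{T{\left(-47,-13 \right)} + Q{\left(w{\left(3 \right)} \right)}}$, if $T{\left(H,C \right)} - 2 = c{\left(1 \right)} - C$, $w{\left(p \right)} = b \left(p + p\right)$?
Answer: $\sqrt{15} \approx 3.873$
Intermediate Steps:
$b = 0$
$w{\left(p \right)} = 0$ ($w{\left(p \right)} = 0 \left(p + p\right) = 0 \cdot 2 p = 0$)
$T{\left(H,C \right)} = 4 - C$ ($T{\left(H,C \right)} = 2 - \left(-2 + C\right) = 4 - C$)
$Q{\left(v \right)} = -2 + \frac{v^{2}}{2}$
$\sqrt{T{\left(-47,-13 \right)} + Q{\left(w{\left(3 \right)} \right)}} = \sqrt{\left(4 - -13\right) - \left(2 - \frac{0^{2}}{2}\right)} = \sqrt{\left(4 + 13\right) + \left(-2 + \frac{1}{2} \cdot 0\right)} = \sqrt{17 + \left(-2 + 0\right)} = \sqrt{17 - 2} = \sqrt{15}$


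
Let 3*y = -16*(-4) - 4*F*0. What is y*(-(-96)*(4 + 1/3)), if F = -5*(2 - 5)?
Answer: 26624/3 ≈ 8874.7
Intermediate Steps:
F = 15 (F = -5*(-3) = 15)
y = 64/3 (y = (-16*(-4) - 4*15*0)/3 = (64 - 60*0)/3 = (64 + 0)/3 = (⅓)*64 = 64/3 ≈ 21.333)
y*(-(-96)*(4 + 1/3)) = 64*(-(-96)*(4 + 1/3))/3 = 64*(-(-96)*(4 + ⅓))/3 = 64*(-(-96)*13/3)/3 = 64*(-24*(-52/3))/3 = (64/3)*416 = 26624/3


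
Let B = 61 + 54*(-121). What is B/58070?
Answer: -6473/58070 ≈ -0.11147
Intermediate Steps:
B = -6473 (B = 61 - 6534 = -6473)
B/58070 = -6473/58070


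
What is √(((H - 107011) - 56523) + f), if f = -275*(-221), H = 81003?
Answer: 14*I*√111 ≈ 147.5*I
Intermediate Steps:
f = 60775
√(((H - 107011) - 56523) + f) = √(((81003 - 107011) - 56523) + 60775) = √((-26008 - 56523) + 60775) = √(-82531 + 60775) = √(-21756) = 14*I*√111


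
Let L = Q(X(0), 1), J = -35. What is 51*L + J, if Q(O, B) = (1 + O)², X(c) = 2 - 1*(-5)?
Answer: 3229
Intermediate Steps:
X(c) = 7 (X(c) = 2 + 5 = 7)
L = 64 (L = (1 + 7)² = 8² = 64)
51*L + J = 51*64 - 35 = 3264 - 35 = 3229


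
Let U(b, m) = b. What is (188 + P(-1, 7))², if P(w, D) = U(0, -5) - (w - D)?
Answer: 38416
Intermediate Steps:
P(w, D) = D - w (P(w, D) = 0 - (w - D) = 0 + (D - w) = D - w)
(188 + P(-1, 7))² = (188 + (7 - 1*(-1)))² = (188 + (7 + 1))² = (188 + 8)² = 196² = 38416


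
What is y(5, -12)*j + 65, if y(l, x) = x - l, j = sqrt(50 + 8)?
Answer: 65 - 17*sqrt(58) ≈ -64.468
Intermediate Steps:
j = sqrt(58) ≈ 7.6158
y(5, -12)*j + 65 = (-12 - 1*5)*sqrt(58) + 65 = (-12 - 5)*sqrt(58) + 65 = -17*sqrt(58) + 65 = 65 - 17*sqrt(58)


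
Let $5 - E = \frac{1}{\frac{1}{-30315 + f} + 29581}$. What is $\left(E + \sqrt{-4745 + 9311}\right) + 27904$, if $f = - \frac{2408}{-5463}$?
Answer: $\frac{136722372030125069}{4898863169434} + \sqrt{4566} \approx 27977.0$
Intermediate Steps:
$f = \frac{2408}{5463}$ ($f = \left(-2408\right) \left(- \frac{1}{5463}\right) = \frac{2408}{5463} \approx 0.44078$)
$E = \frac{24494150238733}{4898863169434}$ ($E = 5 - \frac{1}{\frac{1}{-30315 + \frac{2408}{5463}} + 29581} = 5 - \frac{1}{\frac{1}{- \frac{165608437}{5463}} + 29581} = 5 - \frac{1}{- \frac{5463}{165608437} + 29581} = 5 - \frac{1}{\frac{4898863169434}{165608437}} = 5 - \frac{165608437}{4898863169434} = \frac{24494150238733}{4898863169434} \approx 5.0$)
$\left(E + \sqrt{-4745 + 9311}\right) + 27904 = \left(\frac{24494150238733}{4898863169434} + \sqrt{-4745 + 9311}\right) + 27904 = \left(\frac{24494150238733}{4898863169434} + \sqrt{4566}\right) + 27904 = \frac{136722372030125069}{4898863169434} + \sqrt{4566}$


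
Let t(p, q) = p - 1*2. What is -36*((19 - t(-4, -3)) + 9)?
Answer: -1224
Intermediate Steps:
t(p, q) = -2 + p (t(p, q) = p - 2 = -2 + p)
-36*((19 - t(-4, -3)) + 9) = -36*((19 - (-2 - 4)) + 9) = -36*((19 - 1*(-6)) + 9) = -36*((19 + 6) + 9) = -36*(25 + 9) = -36*34 = -1224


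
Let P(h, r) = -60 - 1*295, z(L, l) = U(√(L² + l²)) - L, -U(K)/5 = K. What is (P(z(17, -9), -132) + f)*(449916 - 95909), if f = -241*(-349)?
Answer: 29649502278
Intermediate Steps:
U(K) = -5*K
z(L, l) = -L - 5*√(L² + l²) (z(L, l) = -5*√(L² + l²) - L = -L - 5*√(L² + l²))
P(h, r) = -355 (P(h, r) = -60 - 295 = -355)
f = 84109
(P(z(17, -9), -132) + f)*(449916 - 95909) = (-355 + 84109)*(449916 - 95909) = 83754*354007 = 29649502278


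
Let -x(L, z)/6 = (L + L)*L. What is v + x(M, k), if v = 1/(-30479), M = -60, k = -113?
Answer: -1316692801/30479 ≈ -43200.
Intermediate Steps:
x(L, z) = -12*L² (x(L, z) = -6*(L + L)*L = -6*2*L*L = -12*L²)
v = -1/30479 ≈ -3.2809e-5
v + x(M, k) = -1/30479 - 12*(-60)² = -1/30479 - 12*3600 = -1/30479 - 43200 = -1316692801/30479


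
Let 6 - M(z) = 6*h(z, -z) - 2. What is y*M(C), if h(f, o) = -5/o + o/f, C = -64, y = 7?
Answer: 3241/32 ≈ 101.28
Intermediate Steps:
M(z) = 14 - 30/z (M(z) = 6 - (6*(-5*(-1/z) + (-z)/z) - 2) = 6 - (6*(-(-5)/z - 1) - 2) = 6 - (6*(5/z - 1) - 2) = 6 - (6*(-1 + 5/z) - 2) = 6 - ((-6 + 30/z) - 2) = 6 - (-8 + 30/z) = 6 + (8 - 30/z) = 14 - 30/z)
y*M(C) = 7*(14 - 30/(-64)) = 7*(14 - 30*(-1/64)) = 7*(14 + 15/32) = 7*(463/32) = 3241/32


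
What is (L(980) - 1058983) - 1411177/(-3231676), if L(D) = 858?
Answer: -3419515756323/3231676 ≈ -1.0581e+6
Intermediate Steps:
(L(980) - 1058983) - 1411177/(-3231676) = (858 - 1058983) - 1411177/(-3231676) = -1058125 - 1411177*(-1/3231676) = -1058125 + 1411177/3231676 = -3419515756323/3231676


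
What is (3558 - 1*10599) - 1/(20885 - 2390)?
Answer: -130223296/18495 ≈ -7041.0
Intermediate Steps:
(3558 - 1*10599) - 1/(20885 - 2390) = (3558 - 10599) - 1/18495 = -7041 - 1*1/18495 = -7041 - 1/18495 = -130223296/18495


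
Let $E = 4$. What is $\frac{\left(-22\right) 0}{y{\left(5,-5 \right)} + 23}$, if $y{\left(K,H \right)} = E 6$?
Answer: $0$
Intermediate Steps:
$y{\left(K,H \right)} = 24$ ($y{\left(K,H \right)} = 4 \cdot 6 = 24$)
$\frac{\left(-22\right) 0}{y{\left(5,-5 \right)} + 23} = \frac{\left(-22\right) 0}{24 + 23} = \frac{0}{47} = 0 \cdot \frac{1}{47} = 0$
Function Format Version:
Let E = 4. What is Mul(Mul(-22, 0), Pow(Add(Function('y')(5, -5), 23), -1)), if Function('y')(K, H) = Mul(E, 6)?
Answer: 0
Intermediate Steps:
Function('y')(K, H) = 24 (Function('y')(K, H) = Mul(4, 6) = 24)
Mul(Mul(-22, 0), Pow(Add(Function('y')(5, -5), 23), -1)) = Mul(Mul(-22, 0), Pow(Add(24, 23), -1)) = Mul(0, Pow(47, -1)) = Mul(0, Rational(1, 47)) = 0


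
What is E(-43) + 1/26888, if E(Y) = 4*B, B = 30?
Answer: 3226561/26888 ≈ 120.00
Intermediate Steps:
E(Y) = 120 (E(Y) = 4*30 = 120)
E(-43) + 1/26888 = 120 + 1/26888 = 3226561/26888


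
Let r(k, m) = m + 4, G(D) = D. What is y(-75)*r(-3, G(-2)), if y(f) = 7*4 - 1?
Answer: 54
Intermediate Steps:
r(k, m) = 4 + m
y(f) = 27 (y(f) = 28 - 1 = 27)
y(-75)*r(-3, G(-2)) = 27*(4 - 2) = 27*2 = 54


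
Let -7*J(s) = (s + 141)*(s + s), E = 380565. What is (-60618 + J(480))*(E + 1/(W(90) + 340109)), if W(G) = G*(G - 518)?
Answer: -117125482411563996/2111123 ≈ -5.5480e+10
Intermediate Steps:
W(G) = G*(-518 + G)
J(s) = -2*s*(141 + s)/7 (J(s) = -(s + 141)*(s + s)/7 = -(141 + s)*2*s/7 = -2*s*(141 + s)/7)
(-60618 + J(480))*(E + 1/(W(90) + 340109)) = (-60618 - 2/7*480*(141 + 480))*(380565 + 1/(90*(-518 + 90) + 340109)) = (-60618 - 2/7*480*621)*(380565 + 1/(90*(-428) + 340109)) = (-60618 - 596160/7)*(380565 + 1/(-38520 + 340109)) = -1020486*(380565 + 1/301589)/7 = -1020486/7*114774217786/301589 = -117125482411563996/2111123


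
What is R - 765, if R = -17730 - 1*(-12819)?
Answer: -5676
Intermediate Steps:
R = -4911 (R = -17730 + 12819 = -4911)
R - 765 = -4911 - 765 = -5676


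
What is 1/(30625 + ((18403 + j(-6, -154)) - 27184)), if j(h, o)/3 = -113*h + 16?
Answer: 1/23926 ≈ 4.1796e-5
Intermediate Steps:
j(h, o) = 48 - 339*h (j(h, o) = 3*(-113*h + 16) = 3*(16 - 113*h) = 48 - 339*h)
1/(30625 + ((18403 + j(-6, -154)) - 27184)) = 1/(30625 + ((18403 + (48 - 339*(-6))) - 27184)) = 1/(30625 + ((18403 + (48 + 2034)) - 27184)) = 1/(30625 + ((18403 + 2082) - 27184)) = 1/(30625 + (20485 - 27184)) = 1/(30625 - 6699) = 1/23926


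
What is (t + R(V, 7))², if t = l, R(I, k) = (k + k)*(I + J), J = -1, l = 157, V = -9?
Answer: 289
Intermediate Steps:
R(I, k) = 2*k*(-1 + I) (R(I, k) = (k + k)*(I - 1) = (2*k)*(-1 + I) = 2*k*(-1 + I))
t = 157
(t + R(V, 7))² = (157 + 2*7*(-1 - 9))² = (157 + 2*7*(-10))² = (157 - 140)² = 17² = 289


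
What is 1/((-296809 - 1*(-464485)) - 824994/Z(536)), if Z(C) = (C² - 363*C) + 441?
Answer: 93169/15621380250 ≈ 5.9642e-6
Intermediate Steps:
Z(C) = 441 + C² - 363*C
1/((-296809 - 1*(-464485)) - 824994/Z(536)) = 1/((-296809 - 1*(-464485)) - 824994/(441 + 536² - 363*536)) = 1/((-296809 + 464485) - 824994/(441 + 287296 - 194568)) = 1/(167676 - 824994/93169) = 1/(15621380250/93169) = 93169/15621380250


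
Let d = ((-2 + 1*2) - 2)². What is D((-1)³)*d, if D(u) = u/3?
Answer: -4/3 ≈ -1.3333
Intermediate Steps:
D(u) = u/3 (D(u) = u*(⅓) = u/3)
d = 4 (d = ((-2 + 2) - 2)² = (0 - 2)² = (-2)² = 4)
D((-1)³)*d = ((⅓)*(-1)³)*4 = ((⅓)*(-1))*4 = -⅓*4 = -4/3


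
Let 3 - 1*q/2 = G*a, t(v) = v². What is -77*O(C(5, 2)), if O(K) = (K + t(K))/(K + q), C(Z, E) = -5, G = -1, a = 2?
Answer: -308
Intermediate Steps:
q = 10 (q = 6 - (-2)*2 = 6 - 2*(-2) = 6 + 4 = 10)
O(K) = (K + K²)/(10 + K) (O(K) = (K + K²)/(K + 10) = (K + K²)/(10 + K))
-77*O(C(5, 2)) = -(-385)*(1 - 5)/(10 - 5) = -(-385)*(-4)/5 = -77*4 = -308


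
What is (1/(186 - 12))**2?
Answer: 1/30276 ≈ 3.3029e-5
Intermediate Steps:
(1/(186 - 12))**2 = (1/174)**2 = 1/30276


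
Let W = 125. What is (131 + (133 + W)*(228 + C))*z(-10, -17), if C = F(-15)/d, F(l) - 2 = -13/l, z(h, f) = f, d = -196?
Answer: -491063717/490 ≈ -1.0022e+6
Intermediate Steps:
F(l) = 2 - 13/l
C = -43/2940 (C = (2 - 13/(-15))/(-196) = (2 - 13*(-1/15))*(-1/196) = (2 + 13/15)*(-1/196) = (43/15)*(-1/196) = -43/2940 ≈ -0.014626)
(131 + (133 + W)*(228 + C))*z(-10, -17) = (131 + (133 + 125)*(228 - 43/2940))*(-17) = (131 + 258*(670277/2940))*(-17) = (131 + 28821911/490)*(-17) = (28886101/490)*(-17) = -491063717/490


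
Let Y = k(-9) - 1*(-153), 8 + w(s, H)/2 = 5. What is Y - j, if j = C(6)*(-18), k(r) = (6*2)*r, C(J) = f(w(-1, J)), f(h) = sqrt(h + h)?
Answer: 45 + 36*I*sqrt(3) ≈ 45.0 + 62.354*I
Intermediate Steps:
w(s, H) = -6 (w(s, H) = -16 + 2*5 = -16 + 10 = -6)
f(h) = sqrt(2)*sqrt(h) (f(h) = sqrt(2*h) = sqrt(2)*sqrt(h))
C(J) = 2*I*sqrt(3) (C(J) = sqrt(2)*sqrt(-6) = sqrt(2)*(I*sqrt(6)) = 2*I*sqrt(3))
k(r) = 12*r
j = -36*I*sqrt(3) (j = (2*I*sqrt(3))*(-18) = -36*I*sqrt(3) ≈ -62.354*I)
Y = 45 (Y = 12*(-9) - 1*(-153) = -108 + 153 = 45)
Y - j = 45 - (-36)*I*sqrt(3) = 45 + 36*I*sqrt(3)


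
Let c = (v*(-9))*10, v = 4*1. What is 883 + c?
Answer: 523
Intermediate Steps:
v = 4
c = -360 (c = (4*(-9))*10 = -36*10 = -360)
883 + c = 883 - 360 = 523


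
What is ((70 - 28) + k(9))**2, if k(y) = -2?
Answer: 1600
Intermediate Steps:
((70 - 28) + k(9))**2 = ((70 - 28) - 2)**2 = (42 - 2)**2 = 40**2 = 1600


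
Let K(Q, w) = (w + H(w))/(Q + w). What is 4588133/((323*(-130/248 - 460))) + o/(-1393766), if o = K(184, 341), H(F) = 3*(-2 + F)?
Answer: -1982383090729297/64269738499725 ≈ -30.845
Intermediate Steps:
H(F) = -6 + 3*F
K(Q, w) = (-6 + 4*w)/(Q + w) (K(Q, w) = (w + (-6 + 3*w))/(Q + w) = (-6 + 4*w)/(Q + w))
o = 194/75 (o = 2*(-3 + 2*341)/(184 + 341) = 2*(-3 + 682)/525 = 2*(1/525)*679 = 194/75 ≈ 2.5867)
4588133/((323*(-130/248 - 460))) + o/(-1393766) = 4588133/((323*(-130/248 - 460))) + (194/75)/(-1393766) = 4588133/((323*(-130*1/248 - 460))) + (194/75)*(-1/1393766) = 4588133/((323*(-65/124 - 460))) - 97/52266225 = 4588133/((323*(-57105/124))) - 97/52266225 = 4588133/(-18444915/124) - 97/52266225 = 4588133*(-124/18444915) - 97/52266225 = -568928492/18444915 - 97/52266225 = -1982383090729297/64269738499725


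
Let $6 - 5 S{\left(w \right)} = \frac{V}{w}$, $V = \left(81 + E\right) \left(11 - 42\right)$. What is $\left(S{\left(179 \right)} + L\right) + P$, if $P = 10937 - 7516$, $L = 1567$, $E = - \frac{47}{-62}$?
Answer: $\frac{8935737}{1790} \approx 4992.0$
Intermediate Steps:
$E = \frac{47}{62}$ ($E = \left(-47\right) \left(- \frac{1}{62}\right) = \frac{47}{62} \approx 0.75806$)
$P = 3421$
$V = - \frac{5069}{2}$ ($V = \left(81 + \frac{47}{62}\right) \left(11 - 42\right) = \frac{5069}{62} \left(-31\right) = - \frac{5069}{2} \approx -2534.5$)
$S{\left(w \right)} = \frac{6}{5} + \frac{5069}{10 w}$ ($S{\left(w \right)} = \frac{6}{5} - \frac{\left(- \frac{5069}{2}\right) \frac{1}{w}}{5} = \frac{6}{5} + \frac{5069}{10 w}$)
$\left(S{\left(179 \right)} + L\right) + P = \left(\frac{5069 + 12 \cdot 179}{10 \cdot 179} + 1567\right) + 3421 = \left(\frac{1}{10} \cdot \frac{1}{179} \left(5069 + 2148\right) + 1567\right) + 3421 = \left(\frac{1}{10} \cdot \frac{1}{179} \cdot 7217 + 1567\right) + 3421 = \left(\frac{7217}{1790} + 1567\right) + 3421 = \frac{2812147}{1790} + 3421 = \frac{8935737}{1790}$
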